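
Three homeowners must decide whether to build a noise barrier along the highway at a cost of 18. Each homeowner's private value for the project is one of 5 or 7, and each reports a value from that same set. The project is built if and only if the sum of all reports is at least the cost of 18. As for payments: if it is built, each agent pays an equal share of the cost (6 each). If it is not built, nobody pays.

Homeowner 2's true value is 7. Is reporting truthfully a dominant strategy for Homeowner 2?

Yes

Check each profile of the others' reports and compare truth against every alternative report.
Others report (5, 7): truth gives 1, best alternative gives 0.
Others report (7, 5): truth gives 1, best alternative gives 0.
Others report (7, 7): truth gives 1, best alternative gives 1.
Others report (5, 5): truth gives 0, best alternative gives 0.
In every case the truthful report is at least as good as any alternative, so it is a dominant strategy.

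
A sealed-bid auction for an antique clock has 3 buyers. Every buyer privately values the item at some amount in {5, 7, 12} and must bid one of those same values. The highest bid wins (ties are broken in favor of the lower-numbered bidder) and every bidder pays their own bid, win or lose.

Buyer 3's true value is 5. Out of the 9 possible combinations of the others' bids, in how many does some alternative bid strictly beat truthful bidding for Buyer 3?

1

Others bid (5, 5): truth gives -5; bid 7 gives -2 > -5. Violating.
Others bid (5, 7): truth gives -5; no alternative beats it.
Others bid (5, 12): truth gives -5; no alternative beats it.
(Checking all 9 profiles: 1 has a profitable deviation, 8 do not.)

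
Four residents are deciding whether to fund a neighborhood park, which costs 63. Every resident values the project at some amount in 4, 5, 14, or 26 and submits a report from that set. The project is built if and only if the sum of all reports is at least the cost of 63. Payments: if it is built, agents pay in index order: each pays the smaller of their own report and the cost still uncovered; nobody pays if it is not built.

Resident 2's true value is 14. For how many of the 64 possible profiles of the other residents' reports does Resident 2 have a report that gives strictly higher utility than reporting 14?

4

Others report (14, 26, 26): truth gives 0; report 4 gives 10 > 0. Violating.
Others report (26, 14, 26): truth gives 0; report 4 gives 10 > 0. Violating.
Others report (26, 26, 14): truth gives 0; report 4 gives 10 > 0. Violating.
Others report (26, 26, 26): truth gives 0; report 4 gives 10 > 0. Violating.
Others report (4, 4, 4): truth gives 0; no alternative beats it.
Others report (4, 4, 5): truth gives 0; no alternative beats it.
(Checking all 64 profiles: 4 have a profitable deviation, 60 do not.)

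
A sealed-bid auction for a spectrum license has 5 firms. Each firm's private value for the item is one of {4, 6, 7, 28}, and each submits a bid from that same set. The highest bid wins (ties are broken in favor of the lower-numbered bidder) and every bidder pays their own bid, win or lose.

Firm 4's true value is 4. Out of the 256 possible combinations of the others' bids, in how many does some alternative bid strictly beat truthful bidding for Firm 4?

24

Others bid (4, 4, 4, 4): truth gives -4; bid 6 gives -2 > -4. Violating.
Others bid (4, 4, 4, 6): truth gives -4; bid 6 gives -2 > -4. Violating.
Others bid (4, 4, 4, 7): truth gives -4; bid 7 gives -3 > -4. Violating.
Others bid (4, 4, 6, 4): truth gives -4; bid 7 gives -3 > -4. Violating.
Others bid (4, 4, 4, 28): truth gives -4; no alternative beats it.
Others bid (4, 4, 6, 28): truth gives -4; no alternative beats it.
(Checking all 256 profiles: 24 have a profitable deviation, 232 do not.)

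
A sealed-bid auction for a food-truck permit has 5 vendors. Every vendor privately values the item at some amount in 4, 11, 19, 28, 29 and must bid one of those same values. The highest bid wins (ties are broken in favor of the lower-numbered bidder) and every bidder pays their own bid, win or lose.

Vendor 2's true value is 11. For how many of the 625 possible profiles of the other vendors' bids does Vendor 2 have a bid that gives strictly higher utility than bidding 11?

Others bid (4, 4, 4, 19): truth gives -11; bid 4 gives -4 > -11. Violating.
Others bid (4, 4, 4, 28): truth gives -11; bid 4 gives -4 > -11. Violating.
Others bid (4, 4, 4, 29): truth gives -11; bid 4 gives -4 > -11. Violating.
Others bid (4, 4, 11, 19): truth gives -11; bid 4 gives -4 > -11. Violating.
Others bid (4, 4, 4, 4): truth gives 0; no alternative beats it.
Others bid (4, 4, 4, 11): truth gives 0; no alternative beats it.
(Checking all 625 profiles: 617 have a profitable deviation, 8 do not.)

617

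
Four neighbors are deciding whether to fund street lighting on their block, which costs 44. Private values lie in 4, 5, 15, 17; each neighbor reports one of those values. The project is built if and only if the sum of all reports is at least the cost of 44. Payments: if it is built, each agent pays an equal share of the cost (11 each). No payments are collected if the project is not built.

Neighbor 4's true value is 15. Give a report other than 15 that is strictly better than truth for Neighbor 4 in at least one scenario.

Suppose Neighbor 1 reports 5, Neighbor 2 reports 5 and Neighbor 3 reports 17.
Report 15: project not built, utility 0.
Report 17: project built, pays 11, utility 15 - 11 = 4.
So reporting 17 beats truth here (4 > 0).

17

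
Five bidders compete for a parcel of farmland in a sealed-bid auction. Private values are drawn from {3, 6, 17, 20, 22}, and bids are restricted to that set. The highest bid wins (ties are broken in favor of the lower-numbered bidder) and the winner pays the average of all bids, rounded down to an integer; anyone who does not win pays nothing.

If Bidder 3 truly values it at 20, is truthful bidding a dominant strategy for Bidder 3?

No

Consider the case where Bidder 1 bids 3, Bidder 2 bids 3, Bidder 4 bids 3 and Bidder 5 bids 3.
Truthful bid 20: wins, pays 6, utility 20 - 6 = 14.
Bid 6 instead: wins, pays 3, utility 20 - 3 = 17.
Since 17 > 14, bidding 6 is strictly better here, so truthful bidding is not dominant.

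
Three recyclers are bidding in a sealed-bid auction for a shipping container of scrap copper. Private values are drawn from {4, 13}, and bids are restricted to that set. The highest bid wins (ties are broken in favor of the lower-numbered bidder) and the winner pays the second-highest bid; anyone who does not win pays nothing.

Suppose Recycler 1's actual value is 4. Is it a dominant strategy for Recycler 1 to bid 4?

Yes

Check each profile of the others' bids and compare truth against every alternative bid.
Others bid (4, 13): truth gives 0, best alternative gives -9.
Others bid (13, 4): truth gives 0, best alternative gives -9.
Others bid (13, 13): truth gives 0, best alternative gives -9.
Others bid (4, 4): truth gives 0, best alternative gives 0.
In every case the truthful bid is at least as good as any alternative, so it is a dominant strategy.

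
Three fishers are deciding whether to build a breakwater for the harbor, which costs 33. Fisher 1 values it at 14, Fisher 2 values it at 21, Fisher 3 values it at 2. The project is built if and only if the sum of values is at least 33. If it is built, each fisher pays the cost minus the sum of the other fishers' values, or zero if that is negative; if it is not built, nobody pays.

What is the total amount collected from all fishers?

27

Total value 37 ≥ cost 33, so it is built.
Fisher 1: others sum to 23; max(0, 33 - 23) = 10.
Fisher 2: others sum to 16; max(0, 33 - 16) = 17.
Fisher 3: others sum to 35; max(0, 33 - 35) = 0.
Total collected = 10 + 17 + 0 = 27.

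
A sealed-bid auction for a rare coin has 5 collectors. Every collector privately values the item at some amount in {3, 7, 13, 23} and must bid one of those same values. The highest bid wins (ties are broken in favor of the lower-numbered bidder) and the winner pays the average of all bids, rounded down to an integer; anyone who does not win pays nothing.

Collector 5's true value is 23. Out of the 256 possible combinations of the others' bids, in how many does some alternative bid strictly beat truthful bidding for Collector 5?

Others bid (3, 3, 3, 3): truth gives 16; bid 7 gives 20 > 16. Violating.
Others bid (3, 3, 3, 7): truth gives 16; bid 13 gives 18 > 16. Violating.
Others bid (3, 3, 7, 3): truth gives 16; bid 13 gives 18 > 16. Violating.
Others bid (3, 3, 7, 7): truth gives 15; bid 13 gives 17 > 15. Violating.
Others bid (3, 3, 3, 13): truth gives 14; no alternative beats it.
Others bid (3, 3, 3, 23): truth gives 0; no alternative beats it.
(Checking all 256 profiles: 16 have a profitable deviation, 240 do not.)

16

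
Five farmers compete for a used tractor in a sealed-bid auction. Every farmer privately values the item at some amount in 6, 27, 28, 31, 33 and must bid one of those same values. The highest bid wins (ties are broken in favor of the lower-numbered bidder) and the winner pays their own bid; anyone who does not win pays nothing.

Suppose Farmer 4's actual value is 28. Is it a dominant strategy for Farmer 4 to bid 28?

Consider the case where Farmer 1 bids 6, Farmer 2 bids 6, Farmer 3 bids 6 and Farmer 5 bids 6.
Truthful bid 28: wins, pays 28, utility 28 - 28 = 0.
Bid 27 instead: wins, pays 27, utility 28 - 27 = 1.
Since 1 > 0, bidding 27 is strictly better here, so truthful bidding is not dominant.

No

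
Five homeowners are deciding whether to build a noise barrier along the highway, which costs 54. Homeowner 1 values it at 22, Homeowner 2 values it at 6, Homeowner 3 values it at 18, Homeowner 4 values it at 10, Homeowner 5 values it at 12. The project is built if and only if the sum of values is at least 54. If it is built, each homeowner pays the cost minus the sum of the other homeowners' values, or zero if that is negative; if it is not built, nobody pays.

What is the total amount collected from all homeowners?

Total value 68 ≥ cost 54, so it is built.
Homeowner 1: others sum to 46; max(0, 54 - 46) = 8.
Homeowner 2: others sum to 62; max(0, 54 - 62) = 0.
Homeowner 3: others sum to 50; max(0, 54 - 50) = 4.
Homeowner 4: others sum to 58; max(0, 54 - 58) = 0.
Homeowner 5: others sum to 56; max(0, 54 - 56) = 0.
Total collected = 8 + 0 + 4 + 0 + 0 = 12.

12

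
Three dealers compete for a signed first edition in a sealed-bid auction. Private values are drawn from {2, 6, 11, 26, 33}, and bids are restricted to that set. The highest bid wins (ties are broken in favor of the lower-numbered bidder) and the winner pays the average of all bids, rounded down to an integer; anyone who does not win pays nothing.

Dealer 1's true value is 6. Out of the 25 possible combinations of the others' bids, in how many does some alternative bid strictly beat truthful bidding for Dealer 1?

1

Others bid (2, 2): truth gives 3; bid 2 gives 4 > 3. Violating.
Others bid (2, 6): truth gives 2; no alternative beats it.
Others bid (2, 11): truth gives 0; no alternative beats it.
(Checking all 25 profiles: 1 has a profitable deviation, 24 do not.)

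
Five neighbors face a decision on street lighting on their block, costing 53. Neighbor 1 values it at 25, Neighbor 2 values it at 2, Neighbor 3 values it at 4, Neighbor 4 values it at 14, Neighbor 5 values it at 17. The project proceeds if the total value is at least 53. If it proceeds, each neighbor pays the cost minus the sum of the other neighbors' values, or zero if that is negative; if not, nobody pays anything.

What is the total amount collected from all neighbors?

29

Total value 62 ≥ cost 53, so it is built.
Neighbor 1: others sum to 37; max(0, 53 - 37) = 16.
Neighbor 2: others sum to 60; max(0, 53 - 60) = 0.
Neighbor 3: others sum to 58; max(0, 53 - 58) = 0.
Neighbor 4: others sum to 48; max(0, 53 - 48) = 5.
Neighbor 5: others sum to 45; max(0, 53 - 45) = 8.
Total collected = 16 + 0 + 0 + 5 + 8 = 29.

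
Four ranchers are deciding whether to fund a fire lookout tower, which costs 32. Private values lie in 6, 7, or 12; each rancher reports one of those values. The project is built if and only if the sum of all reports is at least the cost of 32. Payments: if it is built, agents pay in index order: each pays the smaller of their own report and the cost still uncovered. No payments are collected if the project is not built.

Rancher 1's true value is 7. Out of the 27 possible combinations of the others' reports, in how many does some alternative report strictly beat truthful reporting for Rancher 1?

Others report (6, 12, 12): truth gives 0; report 6 gives 1 > 0. Violating.
Others report (7, 7, 12): truth gives 0; report 6 gives 1 > 0. Violating.
Others report (7, 12, 7): truth gives 0; report 6 gives 1 > 0. Violating.
Others report (7, 12, 12): truth gives 0; report 6 gives 1 > 0. Violating.
Others report (6, 6, 6): truth gives 0; no alternative beats it.
Others report (6, 6, 7): truth gives 0; no alternative beats it.
(Checking all 27 profiles: 10 have a profitable deviation, 17 do not.)

10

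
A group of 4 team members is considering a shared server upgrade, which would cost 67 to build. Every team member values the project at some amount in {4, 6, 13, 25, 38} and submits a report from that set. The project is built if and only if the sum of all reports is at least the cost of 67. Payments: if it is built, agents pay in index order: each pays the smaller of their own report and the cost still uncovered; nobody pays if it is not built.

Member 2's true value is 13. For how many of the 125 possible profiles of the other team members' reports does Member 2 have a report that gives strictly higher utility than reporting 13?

41

Others report (4, 25, 38): truth gives 0; report 4 gives 9 > 0. Violating.
Others report (4, 38, 25): truth gives 0; report 4 gives 9 > 0. Violating.
Others report (4, 38, 38): truth gives 0; report 4 gives 9 > 0. Violating.
Others report (6, 25, 38): truth gives 0; report 4 gives 9 > 0. Violating.
Others report (4, 4, 4): truth gives 0; no alternative beats it.
Others report (4, 4, 6): truth gives 0; no alternative beats it.
(Checking all 125 profiles: 41 have a profitable deviation, 84 do not.)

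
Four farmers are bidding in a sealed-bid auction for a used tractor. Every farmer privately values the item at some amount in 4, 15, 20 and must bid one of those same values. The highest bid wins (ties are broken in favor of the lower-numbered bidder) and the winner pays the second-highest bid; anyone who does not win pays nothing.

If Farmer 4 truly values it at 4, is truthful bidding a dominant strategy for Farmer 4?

Yes

Check each profile of the others' bids and compare truth against every alternative bid.
Others bid (4, 4, 4): truth gives 0, best alternative gives 0.
Others bid (4, 4, 15): truth gives 0, best alternative gives 0.
Others bid (4, 4, 20): truth gives 0, best alternative gives 0.
Others bid (4, 15, 4): truth gives 0, best alternative gives 0.
Others bid (4, 15, 15): truth gives 0, best alternative gives 0.
Others bid (4, 15, 20): truth gives 0, best alternative gives 0.
(Remaining 21 profiles checked similarly; truth is weakly best in each.)
In every case the truthful bid is at least as good as any alternative, so it is a dominant strategy.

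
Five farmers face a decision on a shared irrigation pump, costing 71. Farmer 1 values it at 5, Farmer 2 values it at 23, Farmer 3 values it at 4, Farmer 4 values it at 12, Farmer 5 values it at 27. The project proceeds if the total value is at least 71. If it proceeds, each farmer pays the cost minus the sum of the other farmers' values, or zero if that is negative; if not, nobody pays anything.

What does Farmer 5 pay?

Total value 71 ≥ cost 71, so the project is built.
The other farmers' values sum to 44.
Cost minus that sum is 71 - 44 = 27.

27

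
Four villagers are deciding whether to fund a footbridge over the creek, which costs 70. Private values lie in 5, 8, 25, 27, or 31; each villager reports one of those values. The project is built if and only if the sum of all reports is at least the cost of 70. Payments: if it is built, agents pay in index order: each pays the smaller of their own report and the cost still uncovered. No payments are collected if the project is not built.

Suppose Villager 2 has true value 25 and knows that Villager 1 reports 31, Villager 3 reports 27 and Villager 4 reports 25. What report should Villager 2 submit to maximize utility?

5

Report 5: project built, pays 5, utility 25 - 5 = 20.
Report 8: project built, pays 8, utility 25 - 8 = 17.
Report 25: project built, pays 25, utility 25 - 25 = 0.
Report 27: project built, pays 27, utility 25 - 27 = -2.
Report 31: project built, pays 31, utility 25 - 31 = -6.
The best choice is 5 with utility 20.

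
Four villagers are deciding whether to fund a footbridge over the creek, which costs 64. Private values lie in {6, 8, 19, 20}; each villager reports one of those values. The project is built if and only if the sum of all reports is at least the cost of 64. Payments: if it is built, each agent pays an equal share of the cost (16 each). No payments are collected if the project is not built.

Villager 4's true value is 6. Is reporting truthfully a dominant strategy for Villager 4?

Yes

Check each profile of the others' reports and compare truth against every alternative report.
Others report (19, 19, 19): truth gives 0, best alternative gives -10.
Others report (19, 19, 20): truth gives -10, best alternative gives -10.
Others report (19, 20, 19): truth gives -10, best alternative gives -10.
Others report (19, 20, 20): truth gives -10, best alternative gives -10.
Others report (20, 19, 19): truth gives -10, best alternative gives -10.
Others report (20, 19, 20): truth gives -10, best alternative gives -10.
(Remaining 58 profiles checked similarly; truth is weakly best in each.)
In every case the truthful report is at least as good as any alternative, so it is a dominant strategy.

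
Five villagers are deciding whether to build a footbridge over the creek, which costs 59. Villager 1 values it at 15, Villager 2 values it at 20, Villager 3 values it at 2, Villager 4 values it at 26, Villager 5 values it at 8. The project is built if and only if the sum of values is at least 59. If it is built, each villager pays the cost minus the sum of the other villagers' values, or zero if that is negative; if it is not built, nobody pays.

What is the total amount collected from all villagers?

Total value 71 ≥ cost 59, so it is built.
Villager 1: others sum to 56; max(0, 59 - 56) = 3.
Villager 2: others sum to 51; max(0, 59 - 51) = 8.
Villager 3: others sum to 69; max(0, 59 - 69) = 0.
Villager 4: others sum to 45; max(0, 59 - 45) = 14.
Villager 5: others sum to 63; max(0, 59 - 63) = 0.
Total collected = 3 + 8 + 0 + 14 + 0 = 25.

25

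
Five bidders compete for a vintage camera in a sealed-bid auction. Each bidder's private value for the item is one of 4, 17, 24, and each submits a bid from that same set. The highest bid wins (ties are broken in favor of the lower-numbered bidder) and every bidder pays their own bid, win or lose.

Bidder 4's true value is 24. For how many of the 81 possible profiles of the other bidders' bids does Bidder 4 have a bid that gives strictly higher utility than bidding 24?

Others bid (4, 4, 4, 4): truth gives 0; bid 17 gives 7 > 0. Violating.
Others bid (4, 4, 4, 17): truth gives 0; bid 17 gives 7 > 0. Violating.
Others bid (4, 4, 24, 4): truth gives -24; bid 4 gives -4 > -24. Violating.
Others bid (4, 4, 24, 17): truth gives -24; bid 4 gives -4 > -24. Violating.
Others bid (4, 4, 4, 24): truth gives 0; no alternative beats it.
Others bid (4, 4, 17, 4): truth gives 0; no alternative beats it.
(Checking all 81 profiles: 59 have a profitable deviation, 22 do not.)

59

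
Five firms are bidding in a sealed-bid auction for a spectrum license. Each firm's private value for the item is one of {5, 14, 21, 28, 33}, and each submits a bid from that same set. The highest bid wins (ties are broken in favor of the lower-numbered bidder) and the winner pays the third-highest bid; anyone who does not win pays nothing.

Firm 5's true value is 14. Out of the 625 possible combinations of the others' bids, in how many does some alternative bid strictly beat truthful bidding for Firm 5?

Others bid (5, 5, 5, 14): truth gives 0; bid 21 gives 9 > 0. Violating.
Others bid (5, 5, 5, 21): truth gives 0; bid 28 gives 9 > 0. Violating.
Others bid (5, 5, 5, 28): truth gives 0; bid 33 gives 9 > 0. Violating.
Others bid (5, 5, 14, 5): truth gives 0; bid 21 gives 9 > 0. Violating.
Others bid (5, 5, 5, 5): truth gives 9; no alternative beats it.
Others bid (5, 5, 5, 33): truth gives 0; no alternative beats it.
(Checking all 625 profiles: 12 have a profitable deviation, 613 do not.)

12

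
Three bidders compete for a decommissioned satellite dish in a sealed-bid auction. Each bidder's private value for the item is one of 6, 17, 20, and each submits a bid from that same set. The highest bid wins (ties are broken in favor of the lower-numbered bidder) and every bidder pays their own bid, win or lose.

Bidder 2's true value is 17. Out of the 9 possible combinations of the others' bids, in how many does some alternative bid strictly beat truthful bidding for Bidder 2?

Others bid (6, 20): truth gives -17; bid 20 gives -3 > -17. Violating.
Others bid (17, 6): truth gives -17; bid 20 gives -3 > -17. Violating.
Others bid (17, 17): truth gives -17; bid 20 gives -3 > -17. Violating.
Others bid (17, 20): truth gives -17; bid 20 gives -3 > -17. Violating.
Others bid (6, 6): truth gives 0; no alternative beats it.
Others bid (6, 17): truth gives 0; no alternative beats it.
(Checking all 9 profiles: 7 have a profitable deviation, 2 do not.)

7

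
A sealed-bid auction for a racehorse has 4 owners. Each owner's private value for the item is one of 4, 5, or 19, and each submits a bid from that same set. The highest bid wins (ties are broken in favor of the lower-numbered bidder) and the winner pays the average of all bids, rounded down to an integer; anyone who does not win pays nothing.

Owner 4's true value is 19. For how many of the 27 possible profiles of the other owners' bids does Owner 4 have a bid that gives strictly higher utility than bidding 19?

Others bid (4, 4, 4): truth gives 12; bid 5 gives 15 > 12. Violating.
Others bid (4, 4, 5): truth gives 11; no alternative beats it.
Others bid (4, 4, 19): truth gives 0; no alternative beats it.
(Checking all 27 profiles: 1 has a profitable deviation, 26 do not.)

1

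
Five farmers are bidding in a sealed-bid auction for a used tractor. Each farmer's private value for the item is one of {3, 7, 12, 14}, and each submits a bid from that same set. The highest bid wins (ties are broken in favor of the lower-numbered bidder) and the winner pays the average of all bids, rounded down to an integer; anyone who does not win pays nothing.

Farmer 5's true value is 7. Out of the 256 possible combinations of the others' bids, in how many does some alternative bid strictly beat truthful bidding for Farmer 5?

10

Others bid (3, 3, 3, 7): truth gives 0; bid 12 gives 2 > 0. Violating.
Others bid (3, 3, 7, 3): truth gives 0; bid 12 gives 2 > 0. Violating.
Others bid (3, 3, 7, 7): truth gives 0; bid 12 gives 1 > 0. Violating.
Others bid (3, 7, 3, 3): truth gives 0; bid 12 gives 2 > 0. Violating.
Others bid (3, 3, 3, 3): truth gives 4; no alternative beats it.
Others bid (3, 3, 3, 12): truth gives 0; no alternative beats it.
(Checking all 256 profiles: 10 have a profitable deviation, 246 do not.)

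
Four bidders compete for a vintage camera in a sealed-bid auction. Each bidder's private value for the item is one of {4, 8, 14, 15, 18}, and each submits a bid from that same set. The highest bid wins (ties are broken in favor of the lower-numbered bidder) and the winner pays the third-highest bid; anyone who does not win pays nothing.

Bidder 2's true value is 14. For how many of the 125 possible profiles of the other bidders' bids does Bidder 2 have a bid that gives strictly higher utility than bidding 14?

Others bid (4, 4, 15): truth gives 0; bid 15 gives 10 > 0. Violating.
Others bid (4, 4, 18): truth gives 0; bid 18 gives 10 > 0. Violating.
Others bid (4, 8, 15): truth gives 0; bid 15 gives 6 > 0. Violating.
Others bid (4, 8, 18): truth gives 0; bid 18 gives 6 > 0. Violating.
Others bid (4, 4, 4): truth gives 10; no alternative beats it.
Others bid (4, 4, 8): truth gives 10; no alternative beats it.
(Checking all 125 profiles: 24 have a profitable deviation, 101 do not.)

24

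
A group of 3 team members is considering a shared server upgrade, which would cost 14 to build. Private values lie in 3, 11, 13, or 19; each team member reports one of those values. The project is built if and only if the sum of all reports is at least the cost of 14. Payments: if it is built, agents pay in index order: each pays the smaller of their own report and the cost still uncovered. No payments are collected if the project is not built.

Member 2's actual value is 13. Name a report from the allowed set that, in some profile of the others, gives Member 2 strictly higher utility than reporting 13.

3

Suppose Member 1 reports 3 and Member 3 reports 11.
Report 13: project built, pays 11, utility 13 - 11 = 2.
Report 3: project built, pays 3, utility 13 - 3 = 10.
So reporting 3 beats truth here (10 > 2).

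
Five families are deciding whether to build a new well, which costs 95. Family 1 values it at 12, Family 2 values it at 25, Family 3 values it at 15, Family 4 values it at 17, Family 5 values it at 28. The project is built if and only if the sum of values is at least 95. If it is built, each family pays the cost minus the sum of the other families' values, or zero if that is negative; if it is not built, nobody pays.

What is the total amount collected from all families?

Total value 97 ≥ cost 95, so it is built.
Family 1: others sum to 85; max(0, 95 - 85) = 10.
Family 2: others sum to 72; max(0, 95 - 72) = 23.
Family 3: others sum to 82; max(0, 95 - 82) = 13.
Family 4: others sum to 80; max(0, 95 - 80) = 15.
Family 5: others sum to 69; max(0, 95 - 69) = 26.
Total collected = 10 + 23 + 13 + 15 + 26 = 87.

87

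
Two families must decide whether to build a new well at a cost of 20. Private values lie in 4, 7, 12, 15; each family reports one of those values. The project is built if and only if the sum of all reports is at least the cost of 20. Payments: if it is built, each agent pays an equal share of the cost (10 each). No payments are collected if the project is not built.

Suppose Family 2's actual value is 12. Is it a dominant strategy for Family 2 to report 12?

No

Consider the case where Family 1 reports 7.
Truthful report 12: project not built, utility 0.
Report 15 instead: project built, pays 10, utility 12 - 10 = 2.
Since 2 > 0, reporting 15 is strictly better here, so truthful reporting is not dominant.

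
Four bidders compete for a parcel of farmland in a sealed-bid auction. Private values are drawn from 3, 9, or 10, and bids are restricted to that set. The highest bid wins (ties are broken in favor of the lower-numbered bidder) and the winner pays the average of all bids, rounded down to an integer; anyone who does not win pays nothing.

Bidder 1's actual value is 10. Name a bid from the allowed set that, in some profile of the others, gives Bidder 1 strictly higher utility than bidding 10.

3

Suppose Bidder 2 bids 3, Bidder 3 bids 3 and Bidder 4 bids 3.
Bid 10: wins, pays 4, utility 10 - 4 = 6.
Bid 3: wins, pays 3, utility 10 - 3 = 7.
So bidding 3 beats truth here (7 > 6).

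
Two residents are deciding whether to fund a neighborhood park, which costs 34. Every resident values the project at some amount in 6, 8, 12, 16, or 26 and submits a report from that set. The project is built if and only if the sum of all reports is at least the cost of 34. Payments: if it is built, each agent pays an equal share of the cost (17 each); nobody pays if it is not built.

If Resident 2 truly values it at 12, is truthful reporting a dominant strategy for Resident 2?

Consider the case where Resident 1 reports 26.
Truthful report 12: project built, pays 17, utility 12 - 17 = -5.
Report 6 instead: project not built, utility 0.
Since 0 > -5, reporting 6 is strictly better here, so truthful reporting is not dominant.

No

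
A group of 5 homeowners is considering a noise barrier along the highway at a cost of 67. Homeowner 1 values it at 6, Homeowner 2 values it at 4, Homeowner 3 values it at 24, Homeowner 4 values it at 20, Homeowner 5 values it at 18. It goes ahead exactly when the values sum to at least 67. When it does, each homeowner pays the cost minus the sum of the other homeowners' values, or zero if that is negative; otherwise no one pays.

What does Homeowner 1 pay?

Total value 72 ≥ cost 67, so the project is built.
The other homeowners' values sum to 66.
Cost minus that sum is 67 - 66 = 1.

1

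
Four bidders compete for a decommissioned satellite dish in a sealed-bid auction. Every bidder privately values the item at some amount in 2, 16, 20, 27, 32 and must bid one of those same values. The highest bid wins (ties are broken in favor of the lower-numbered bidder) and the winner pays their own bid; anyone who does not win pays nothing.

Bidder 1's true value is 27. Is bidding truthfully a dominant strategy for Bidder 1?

No

Consider the case where Bidder 2 bids 2, Bidder 3 bids 2 and Bidder 4 bids 2.
Truthful bid 27: wins, pays 27, utility 27 - 27 = 0.
Bid 2 instead: wins, pays 2, utility 27 - 2 = 25.
Since 25 > 0, bidding 2 is strictly better here, so truthful bidding is not dominant.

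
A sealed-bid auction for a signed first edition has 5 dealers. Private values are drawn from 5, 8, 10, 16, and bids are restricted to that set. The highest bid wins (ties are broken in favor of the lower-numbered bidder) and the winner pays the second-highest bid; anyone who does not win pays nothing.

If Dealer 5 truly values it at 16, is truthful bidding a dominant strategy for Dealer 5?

Yes

Check each profile of the others' bids and compare truth against every alternative bid.
Others bid (5, 5, 5, 10): truth gives 6, best alternative gives 0.
Others bid (5, 5, 8, 10): truth gives 6, best alternative gives 0.
Others bid (5, 5, 10, 5): truth gives 6, best alternative gives 0.
Others bid (5, 5, 10, 8): truth gives 6, best alternative gives 0.
Others bid (5, 5, 10, 10): truth gives 6, best alternative gives 0.
Others bid (5, 8, 5, 10): truth gives 6, best alternative gives 0.
(Remaining 250 profiles checked similarly; truth is weakly best in each.)
In every case the truthful bid is at least as good as any alternative, so it is a dominant strategy.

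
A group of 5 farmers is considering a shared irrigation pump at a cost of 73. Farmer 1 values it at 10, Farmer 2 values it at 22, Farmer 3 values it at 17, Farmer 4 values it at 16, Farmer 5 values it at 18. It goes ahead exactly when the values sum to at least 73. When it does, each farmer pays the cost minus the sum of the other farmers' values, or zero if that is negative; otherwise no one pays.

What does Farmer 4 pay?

Total value 83 ≥ cost 73, so the project is built.
The other farmers' values sum to 67.
Cost minus that sum is 73 - 67 = 6.

6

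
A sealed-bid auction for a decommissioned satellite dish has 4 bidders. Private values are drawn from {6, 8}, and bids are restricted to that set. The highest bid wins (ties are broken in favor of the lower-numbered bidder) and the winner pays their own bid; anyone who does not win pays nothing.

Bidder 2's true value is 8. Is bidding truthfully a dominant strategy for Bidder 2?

Yes

Check each profile of the others' bids and compare truth against every alternative bid.
Others bid (6, 6, 6): truth gives 0, best alternative gives 0.
Others bid (6, 6, 8): truth gives 0, best alternative gives 0.
Others bid (6, 8, 6): truth gives 0, best alternative gives 0.
Others bid (6, 8, 8): truth gives 0, best alternative gives 0.
Others bid (8, 6, 6): truth gives 0, best alternative gives 0.
Others bid (8, 6, 8): truth gives 0, best alternative gives 0.
(Remaining 2 profiles checked similarly; truth is weakly best in each.)
In every case the truthful bid is at least as good as any alternative, so it is a dominant strategy.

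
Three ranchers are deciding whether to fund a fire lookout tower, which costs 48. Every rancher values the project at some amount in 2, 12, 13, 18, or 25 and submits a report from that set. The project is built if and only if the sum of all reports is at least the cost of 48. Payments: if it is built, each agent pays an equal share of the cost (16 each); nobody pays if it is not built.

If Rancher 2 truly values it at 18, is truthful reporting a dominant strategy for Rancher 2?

No

Consider the case where Rancher 1 reports 2 and Rancher 3 reports 25.
Truthful report 18: project not built, utility 0.
Report 25 instead: project built, pays 16, utility 18 - 16 = 2.
Since 2 > 0, reporting 25 is strictly better here, so truthful reporting is not dominant.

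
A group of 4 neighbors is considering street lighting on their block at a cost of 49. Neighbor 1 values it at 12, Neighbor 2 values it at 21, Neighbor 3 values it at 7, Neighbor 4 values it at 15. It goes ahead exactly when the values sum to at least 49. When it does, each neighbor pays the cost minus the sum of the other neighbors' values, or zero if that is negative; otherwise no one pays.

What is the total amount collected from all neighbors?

Total value 55 ≥ cost 49, so it is built.
Neighbor 1: others sum to 43; max(0, 49 - 43) = 6.
Neighbor 2: others sum to 34; max(0, 49 - 34) = 15.
Neighbor 3: others sum to 48; max(0, 49 - 48) = 1.
Neighbor 4: others sum to 40; max(0, 49 - 40) = 9.
Total collected = 6 + 15 + 1 + 9 = 31.

31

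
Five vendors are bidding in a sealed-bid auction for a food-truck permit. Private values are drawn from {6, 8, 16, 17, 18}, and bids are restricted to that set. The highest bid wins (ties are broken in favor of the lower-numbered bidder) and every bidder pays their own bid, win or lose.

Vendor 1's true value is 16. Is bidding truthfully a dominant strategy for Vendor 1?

Consider the case where Vendor 2 bids 6, Vendor 3 bids 6, Vendor 4 bids 6 and Vendor 5 bids 6.
Truthful bid 16: wins, pays 16, utility 16 - 16 = 0.
Bid 6 instead: wins, pays 6, utility 16 - 6 = 10.
Since 10 > 0, bidding 6 is strictly better here, so truthful bidding is not dominant.

No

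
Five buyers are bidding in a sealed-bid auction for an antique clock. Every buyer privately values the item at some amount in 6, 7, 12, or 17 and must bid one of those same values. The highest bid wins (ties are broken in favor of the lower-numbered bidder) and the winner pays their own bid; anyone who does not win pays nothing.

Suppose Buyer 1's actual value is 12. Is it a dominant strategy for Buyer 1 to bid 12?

Consider the case where Buyer 2 bids 6, Buyer 3 bids 6, Buyer 4 bids 6 and Buyer 5 bids 6.
Truthful bid 12: wins, pays 12, utility 12 - 12 = 0.
Bid 6 instead: wins, pays 6, utility 12 - 6 = 6.
Since 6 > 0, bidding 6 is strictly better here, so truthful bidding is not dominant.

No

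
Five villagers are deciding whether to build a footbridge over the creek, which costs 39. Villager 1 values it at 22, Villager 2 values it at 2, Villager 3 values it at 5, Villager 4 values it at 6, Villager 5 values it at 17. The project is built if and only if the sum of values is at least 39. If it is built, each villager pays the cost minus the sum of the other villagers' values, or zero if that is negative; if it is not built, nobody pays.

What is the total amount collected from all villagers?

13

Total value 52 ≥ cost 39, so it is built.
Villager 1: others sum to 30; max(0, 39 - 30) = 9.
Villager 2: others sum to 50; max(0, 39 - 50) = 0.
Villager 3: others sum to 47; max(0, 39 - 47) = 0.
Villager 4: others sum to 46; max(0, 39 - 46) = 0.
Villager 5: others sum to 35; max(0, 39 - 35) = 4.
Total collected = 9 + 0 + 0 + 0 + 4 = 13.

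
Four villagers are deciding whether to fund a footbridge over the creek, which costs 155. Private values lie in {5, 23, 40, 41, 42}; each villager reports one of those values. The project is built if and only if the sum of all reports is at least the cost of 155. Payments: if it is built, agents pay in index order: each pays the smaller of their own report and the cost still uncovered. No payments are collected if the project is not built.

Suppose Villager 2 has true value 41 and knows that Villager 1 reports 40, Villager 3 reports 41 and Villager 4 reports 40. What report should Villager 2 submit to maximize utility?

40

Report 5: project not built, utility 0.
Report 23: project not built, utility 0.
Report 40: project built, pays 40, utility 41 - 40 = 1.
Report 41: project built, pays 41, utility 41 - 41 = 0.
Report 42: project built, pays 42, utility 41 - 42 = -1.
The best choice is 40 with utility 1.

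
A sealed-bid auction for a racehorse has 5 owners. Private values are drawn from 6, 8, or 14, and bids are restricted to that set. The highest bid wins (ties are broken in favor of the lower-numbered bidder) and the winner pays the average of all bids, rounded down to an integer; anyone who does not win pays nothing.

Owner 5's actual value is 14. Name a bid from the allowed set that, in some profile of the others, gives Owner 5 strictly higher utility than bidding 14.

Suppose Owner 1 bids 6, Owner 2 bids 6, Owner 3 bids 6 and Owner 4 bids 6.
Bid 14: wins, pays 7, utility 14 - 7 = 7.
Bid 8: wins, pays 6, utility 14 - 6 = 8.
So bidding 8 beats truth here (8 > 7).

8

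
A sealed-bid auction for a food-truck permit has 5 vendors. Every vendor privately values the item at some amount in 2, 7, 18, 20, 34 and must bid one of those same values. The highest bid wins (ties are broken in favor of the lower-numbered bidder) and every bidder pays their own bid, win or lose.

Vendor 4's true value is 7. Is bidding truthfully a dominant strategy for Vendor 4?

No

Consider the case where Vendor 1 bids 2, Vendor 2 bids 2, Vendor 3 bids 2 and Vendor 5 bids 18.
Truthful bid 7: loses but pays 7, utility -7.
Bid 2 instead: loses but pays 2, utility -2.
Since -2 > -7, bidding 2 is strictly better here, so truthful bidding is not dominant.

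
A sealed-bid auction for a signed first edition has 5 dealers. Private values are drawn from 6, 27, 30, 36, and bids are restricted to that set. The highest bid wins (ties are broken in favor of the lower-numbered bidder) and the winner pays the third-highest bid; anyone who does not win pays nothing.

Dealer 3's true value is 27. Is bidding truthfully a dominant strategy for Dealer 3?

No

Consider the case where Dealer 1 bids 6, Dealer 2 bids 6, Dealer 4 bids 6 and Dealer 5 bids 30.
Truthful bid 27: loses, pays 0, utility 0.
Bid 30 instead: wins, pays 6, utility 27 - 6 = 21.
Since 21 > 0, bidding 30 is strictly better here, so truthful bidding is not dominant.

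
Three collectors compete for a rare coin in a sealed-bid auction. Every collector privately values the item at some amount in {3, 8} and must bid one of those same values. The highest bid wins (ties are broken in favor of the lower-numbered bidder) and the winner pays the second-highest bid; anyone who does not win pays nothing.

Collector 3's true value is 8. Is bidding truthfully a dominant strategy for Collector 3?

Yes

Check each profile of the others' bids and compare truth against every alternative bid.
Others bid (3, 3): truth gives 5, best alternative gives 0.
Others bid (3, 8): truth gives 0, best alternative gives 0.
Others bid (8, 3): truth gives 0, best alternative gives 0.
Others bid (8, 8): truth gives 0, best alternative gives 0.
In every case the truthful bid is at least as good as any alternative, so it is a dominant strategy.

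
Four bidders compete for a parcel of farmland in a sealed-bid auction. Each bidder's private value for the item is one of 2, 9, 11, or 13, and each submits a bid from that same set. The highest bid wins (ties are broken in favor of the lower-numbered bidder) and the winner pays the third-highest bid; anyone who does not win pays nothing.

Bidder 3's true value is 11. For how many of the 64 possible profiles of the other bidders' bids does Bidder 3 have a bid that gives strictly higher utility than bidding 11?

12

Others bid (2, 2, 13): truth gives 0; bid 13 gives 9 > 0. Violating.
Others bid (2, 9, 13): truth gives 0; bid 13 gives 2 > 0. Violating.
Others bid (2, 11, 2): truth gives 0; bid 13 gives 9 > 0. Violating.
Others bid (2, 11, 9): truth gives 0; bid 13 gives 2 > 0. Violating.
Others bid (2, 2, 2): truth gives 9; no alternative beats it.
Others bid (2, 2, 9): truth gives 9; no alternative beats it.
(Checking all 64 profiles: 12 have a profitable deviation, 52 do not.)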